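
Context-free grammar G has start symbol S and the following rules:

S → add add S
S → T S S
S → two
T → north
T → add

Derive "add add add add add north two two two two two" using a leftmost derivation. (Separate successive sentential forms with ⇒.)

S ⇒ T S S ⇒ add S S ⇒ add T S S S ⇒ add add S S S ⇒ add add T S S S S ⇒ add add add S S S S ⇒ add add add add add S S S S ⇒ add add add add add T S S S S S ⇒ add add add add add north S S S S S ⇒ add add add add add north two S S S S ⇒ add add add add add north two two S S S ⇒ add add add add add north two two two S S ⇒ add add add add add north two two two two S ⇒ add add add add add north two two two two two

S ⇒ T S S   [S → T S S]
T S S ⇒ add S S   [T → add]
add S S ⇒ add T S S S   [S → T S S]
add T S S S ⇒ add add S S S   [T → add]
add add S S S ⇒ add add T S S S S   [S → T S S]
add add T S S S S ⇒ add add add S S S S   [T → add]
add add add S S S S ⇒ add add add add add S S S S   [S → add add S]
add add add add add S S S S ⇒ add add add add add T S S S S S   [S → T S S]
add add add add add T S S S S S ⇒ add add add add add north S S S S S   [T → north]
add add add add add north S S S S S ⇒ add add add add add north two S S S S   [S → two]
add add add add add north two S S S S ⇒ add add add add add north two two S S S   [S → two]
add add add add add north two two S S S ⇒ add add add add add north two two two S S   [S → two]
add add add add add north two two two S S ⇒ add add add add add north two two two two S   [S → two]
add add add add add north two two two two S ⇒ add add add add add north two two two two two   [S → two]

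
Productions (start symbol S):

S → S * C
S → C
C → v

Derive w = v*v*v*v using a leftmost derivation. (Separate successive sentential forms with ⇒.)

S ⇒ S*C   [S → S * C]
S*C ⇒ S*C*C   [S → S * C]
S*C*C ⇒ S*C*C*C   [S → S * C]
S*C*C*C ⇒ C*C*C*C   [S → C]
C*C*C*C ⇒ v*C*C*C   [C → v]
v*C*C*C ⇒ v*v*C*C   [C → v]
v*v*C*C ⇒ v*v*v*C   [C → v]
v*v*v*C ⇒ v*v*v*v   [C → v]

S ⇒ S*C ⇒ S*C*C ⇒ S*C*C*C ⇒ C*C*C*C ⇒ v*C*C*C ⇒ v*v*C*C ⇒ v*v*v*C ⇒ v*v*v*v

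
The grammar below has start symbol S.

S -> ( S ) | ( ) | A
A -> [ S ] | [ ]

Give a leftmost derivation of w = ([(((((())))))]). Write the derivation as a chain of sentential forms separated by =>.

S => (S)   [S -> ( S )]
(S) => (A)   [S -> A]
(A) => ([S])   [A -> [ S ]]
([S]) => ([(S)])   [S -> ( S )]
([(S)]) => ([((S))])   [S -> ( S )]
([((S))]) => ([(((S)))])   [S -> ( S )]
([(((S)))]) => ([((((S))))])   [S -> ( S )]
([((((S))))]) => ([(((((S)))))])   [S -> ( S )]
([(((((S)))))]) => ([(((((())))))])   [S -> ( )]

S=>(S)=>(A)=>([S])=>([(S)])=>([((S))])=>([(((S)))])=>([((((S))))])=>([(((((S)))))])=>([(((((())))))])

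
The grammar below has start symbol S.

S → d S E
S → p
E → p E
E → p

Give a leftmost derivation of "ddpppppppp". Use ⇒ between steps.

S ⇒ dSE   [S → d S E]
dSE ⇒ ddSEE   [S → d S E]
ddSEE ⇒ ddpEE   [S → p]
ddpEE ⇒ ddppEE   [E → p E]
ddppEE ⇒ ddpppEE   [E → p E]
ddpppEE ⇒ ddppppEE   [E → p E]
ddppppEE ⇒ ddpppppE   [E → p]
ddpppppE ⇒ ddppppppE   [E → p E]
ddppppppE ⇒ ddpppppppE   [E → p E]
ddpppppppE ⇒ ddpppppppp   [E → p]

S⇒dSE⇒ddSEE⇒ddpEE⇒ddppEE⇒ddpppEE⇒ddppppEE⇒ddpppppE⇒ddppppppE⇒ddpppppppE⇒ddpppppppp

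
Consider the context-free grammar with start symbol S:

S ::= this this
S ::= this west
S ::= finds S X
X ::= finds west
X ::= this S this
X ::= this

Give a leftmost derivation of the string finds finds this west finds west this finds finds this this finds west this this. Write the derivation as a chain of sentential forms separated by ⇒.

S ⇒ finds S X ⇒ finds finds S X X ⇒ finds finds this west X X ⇒ finds finds this west finds west X ⇒ finds finds this west finds west this S this ⇒ finds finds this west finds west this finds S X this ⇒ finds finds this west finds west this finds finds S X X this ⇒ finds finds this west finds west this finds finds this this X X this ⇒ finds finds this west finds west this finds finds this this finds west X this ⇒ finds finds this west finds west this finds finds this this finds west this this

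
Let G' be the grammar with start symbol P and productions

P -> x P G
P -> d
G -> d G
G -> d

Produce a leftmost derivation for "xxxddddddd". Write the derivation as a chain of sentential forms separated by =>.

P => xPG => xxPGG => xxxPGGG => xxxdGGG => xxxddGGG => xxxdddGGG => xxxddddGGG => xxxdddddGG => xxxddddddG => xxxddddddd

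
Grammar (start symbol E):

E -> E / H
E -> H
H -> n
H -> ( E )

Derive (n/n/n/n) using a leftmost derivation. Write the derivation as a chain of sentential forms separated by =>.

E => H   [E -> H]
H => (E)   [H -> ( E )]
(E) => (E/H)   [E -> E / H]
(E/H) => (E/H/H)   [E -> E / H]
(E/H/H) => (E/H/H/H)   [E -> E / H]
(E/H/H/H) => (H/H/H/H)   [E -> H]
(H/H/H/H) => (n/H/H/H)   [H -> n]
(n/H/H/H) => (n/n/H/H)   [H -> n]
(n/n/H/H) => (n/n/n/H)   [H -> n]
(n/n/n/H) => (n/n/n/n)   [H -> n]

E => H => (E) => (E/H) => (E/H/H) => (E/H/H/H) => (H/H/H/H) => (n/H/H/H) => (n/n/H/H) => (n/n/n/H) => (n/n/n/n)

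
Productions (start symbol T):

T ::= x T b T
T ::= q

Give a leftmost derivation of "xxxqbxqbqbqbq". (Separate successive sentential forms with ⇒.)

T ⇒ xTbT   [T ::= x T b T]
xTbT ⇒ xxTbTbT   [T ::= x T b T]
xxTbTbT ⇒ xxxTbTbTbT   [T ::= x T b T]
xxxTbTbTbT ⇒ xxxqbTbTbT   [T ::= q]
xxxqbTbTbT ⇒ xxxqbxTbTbTbT   [T ::= x T b T]
xxxqbxTbTbTbT ⇒ xxxqbxqbTbTbT   [T ::= q]
xxxqbxqbTbTbT ⇒ xxxqbxqbqbTbT   [T ::= q]
xxxqbxqbqbTbT ⇒ xxxqbxqbqbqbT   [T ::= q]
xxxqbxqbqbqbT ⇒ xxxqbxqbqbqbq   [T ::= q]

T⇒xTbT⇒xxTbTbT⇒xxxTbTbTbT⇒xxxqbTbTbT⇒xxxqbxTbTbTbT⇒xxxqbxqbTbTbT⇒xxxqbxqbqbTbT⇒xxxqbxqbqbqbT⇒xxxqbxqbqbqbq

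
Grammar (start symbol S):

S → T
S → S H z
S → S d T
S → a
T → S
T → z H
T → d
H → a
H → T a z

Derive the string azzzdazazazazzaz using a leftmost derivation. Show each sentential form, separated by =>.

S => SHz => SHzHz => aHzHz => aTazzHz => azHazzHz => azTazazzHz => azzHazazzHz => azzTazazazzHz => azzzHazazazzHz => azzzTazazazazzHz => azzzdazazazazzHz => azzzdazazazazzaz

S => SHz   [S → S H z]
SHz => SHzHz   [S → S H z]
SHzHz => aHzHz   [S → a]
aHzHz => aTazzHz   [H → T a z]
aTazzHz => azHazzHz   [T → z H]
azHazzHz => azTazazzHz   [H → T a z]
azTazazzHz => azzHazazzHz   [T → z H]
azzHazazzHz => azzTazazazzHz   [H → T a z]
azzTazazazzHz => azzzHazazazzHz   [T → z H]
azzzHazazazzHz => azzzTazazazazzHz   [H → T a z]
azzzTazazazazzHz => azzzdazazazazzHz   [T → d]
azzzdazazazazzHz => azzzdazazazazzaz   [H → a]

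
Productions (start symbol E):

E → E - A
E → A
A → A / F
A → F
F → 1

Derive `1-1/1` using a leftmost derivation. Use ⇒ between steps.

E⇒E-A⇒A-A⇒F-A⇒1-A⇒1-A/F⇒1-F/F⇒1-1/F⇒1-1/1

E ⇒ E-A   [E → E - A]
E-A ⇒ A-A   [E → A]
A-A ⇒ F-A   [A → F]
F-A ⇒ 1-A   [F → 1]
1-A ⇒ 1-A/F   [A → A / F]
1-A/F ⇒ 1-F/F   [A → F]
1-F/F ⇒ 1-1/F   [F → 1]
1-1/F ⇒ 1-1/1   [F → 1]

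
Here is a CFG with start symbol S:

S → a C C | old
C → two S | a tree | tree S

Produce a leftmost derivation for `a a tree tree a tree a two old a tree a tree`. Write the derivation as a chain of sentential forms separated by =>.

S => a C C => a a tree C => a a tree tree S => a a tree tree a C C => a a tree tree a tree S C => a a tree tree a tree a C C C => a a tree tree a tree a two S C C => a a tree tree a tree a two old C C => a a tree tree a tree a two old a tree C => a a tree tree a tree a two old a tree a tree

S => a C C   [S → a C C]
a C C => a a tree C   [C → a tree]
a a tree C => a a tree tree S   [C → tree S]
a a tree tree S => a a tree tree a C C   [S → a C C]
a a tree tree a C C => a a tree tree a tree S C   [C → tree S]
a a tree tree a tree S C => a a tree tree a tree a C C C   [S → a C C]
a a tree tree a tree a C C C => a a tree tree a tree a two S C C   [C → two S]
a a tree tree a tree a two S C C => a a tree tree a tree a two old C C   [S → old]
a a tree tree a tree a two old C C => a a tree tree a tree a two old a tree C   [C → a tree]
a a tree tree a tree a two old a tree C => a a tree tree a tree a two old a tree a tree   [C → a tree]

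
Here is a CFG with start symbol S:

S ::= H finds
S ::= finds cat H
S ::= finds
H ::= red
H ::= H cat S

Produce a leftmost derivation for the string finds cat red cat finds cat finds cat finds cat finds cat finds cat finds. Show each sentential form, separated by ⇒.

S ⇒ finds cat H   [S ::= finds cat H]
finds cat H ⇒ finds cat H cat S   [H ::= H cat S]
finds cat H cat S ⇒ finds cat H cat S cat S   [H ::= H cat S]
finds cat H cat S cat S ⇒ finds cat H cat S cat S cat S   [H ::= H cat S]
finds cat H cat S cat S cat S ⇒ finds cat H cat S cat S cat S cat S   [H ::= H cat S]
finds cat H cat S cat S cat S cat S ⇒ finds cat H cat S cat S cat S cat S cat S   [H ::= H cat S]
finds cat H cat S cat S cat S cat S cat S ⇒ finds cat H cat S cat S cat S cat S cat S cat S   [H ::= H cat S]
finds cat H cat S cat S cat S cat S cat S cat S ⇒ finds cat red cat S cat S cat S cat S cat S cat S   [H ::= red]
finds cat red cat S cat S cat S cat S cat S cat S ⇒ finds cat red cat finds cat S cat S cat S cat S cat S   [S ::= finds]
finds cat red cat finds cat S cat S cat S cat S cat S ⇒ finds cat red cat finds cat finds cat S cat S cat S cat S   [S ::= finds]
finds cat red cat finds cat finds cat S cat S cat S cat S ⇒ finds cat red cat finds cat finds cat finds cat S cat S cat S   [S ::= finds]
finds cat red cat finds cat finds cat finds cat S cat S cat S ⇒ finds cat red cat finds cat finds cat finds cat finds cat S cat S   [S ::= finds]
finds cat red cat finds cat finds cat finds cat finds cat S cat S ⇒ finds cat red cat finds cat finds cat finds cat finds cat finds cat S   [S ::= finds]
finds cat red cat finds cat finds cat finds cat finds cat finds cat S ⇒ finds cat red cat finds cat finds cat finds cat finds cat finds cat finds   [S ::= finds]

S ⇒ finds cat H ⇒ finds cat H cat S ⇒ finds cat H cat S cat S ⇒ finds cat H cat S cat S cat S ⇒ finds cat H cat S cat S cat S cat S ⇒ finds cat H cat S cat S cat S cat S cat S ⇒ finds cat H cat S cat S cat S cat S cat S cat S ⇒ finds cat red cat S cat S cat S cat S cat S cat S ⇒ finds cat red cat finds cat S cat S cat S cat S cat S ⇒ finds cat red cat finds cat finds cat S cat S cat S cat S ⇒ finds cat red cat finds cat finds cat finds cat S cat S cat S ⇒ finds cat red cat finds cat finds cat finds cat finds cat S cat S ⇒ finds cat red cat finds cat finds cat finds cat finds cat finds cat S ⇒ finds cat red cat finds cat finds cat finds cat finds cat finds cat finds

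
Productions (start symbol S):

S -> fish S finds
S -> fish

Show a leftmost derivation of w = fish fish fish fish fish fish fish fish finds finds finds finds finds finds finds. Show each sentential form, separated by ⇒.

S ⇒ fish S finds   [S -> fish S finds]
fish S finds ⇒ fish fish S finds finds   [S -> fish S finds]
fish fish S finds finds ⇒ fish fish fish S finds finds finds   [S -> fish S finds]
fish fish fish S finds finds finds ⇒ fish fish fish fish S finds finds finds finds   [S -> fish S finds]
fish fish fish fish S finds finds finds finds ⇒ fish fish fish fish fish S finds finds finds finds finds   [S -> fish S finds]
fish fish fish fish fish S finds finds finds finds finds ⇒ fish fish fish fish fish fish S finds finds finds finds finds finds   [S -> fish S finds]
fish fish fish fish fish fish S finds finds finds finds finds finds ⇒ fish fish fish fish fish fish fish S finds finds finds finds finds finds finds   [S -> fish S finds]
fish fish fish fish fish fish fish S finds finds finds finds finds finds finds ⇒ fish fish fish fish fish fish fish fish finds finds finds finds finds finds finds   [S -> fish]

S ⇒ fish S finds ⇒ fish fish S finds finds ⇒ fish fish fish S finds finds finds ⇒ fish fish fish fish S finds finds finds finds ⇒ fish fish fish fish fish S finds finds finds finds finds ⇒ fish fish fish fish fish fish S finds finds finds finds finds finds ⇒ fish fish fish fish fish fish fish S finds finds finds finds finds finds finds ⇒ fish fish fish fish fish fish fish fish finds finds finds finds finds finds finds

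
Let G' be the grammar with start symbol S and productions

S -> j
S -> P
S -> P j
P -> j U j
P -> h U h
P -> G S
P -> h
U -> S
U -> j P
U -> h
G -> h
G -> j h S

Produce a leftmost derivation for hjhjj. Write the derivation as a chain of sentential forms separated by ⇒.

S ⇒ Pj   [S -> P j]
Pj ⇒ GSj   [P -> G S]
GSj ⇒ hSj   [G -> h]
hSj ⇒ hPj   [S -> P]
hPj ⇒ hjUjj   [P -> j U j]
hjUjj ⇒ hjSjj   [U -> S]
hjSjj ⇒ hjPjj   [S -> P]
hjPjj ⇒ hjhjj   [P -> h]

S ⇒ Pj ⇒ GSj ⇒ hSj ⇒ hPj ⇒ hjUjj ⇒ hjSjj ⇒ hjPjj ⇒ hjhjj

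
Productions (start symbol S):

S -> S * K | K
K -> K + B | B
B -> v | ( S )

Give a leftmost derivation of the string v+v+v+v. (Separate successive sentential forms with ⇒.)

S ⇒ K   [S -> K]
K ⇒ K+B   [K -> K + B]
K+B ⇒ K+B+B   [K -> K + B]
K+B+B ⇒ K+B+B+B   [K -> K + B]
K+B+B+B ⇒ B+B+B+B   [K -> B]
B+B+B+B ⇒ v+B+B+B   [B -> v]
v+B+B+B ⇒ v+v+B+B   [B -> v]
v+v+B+B ⇒ v+v+v+B   [B -> v]
v+v+v+B ⇒ v+v+v+v   [B -> v]

S ⇒ K ⇒ K+B ⇒ K+B+B ⇒ K+B+B+B ⇒ B+B+B+B ⇒ v+B+B+B ⇒ v+v+B+B ⇒ v+v+v+B ⇒ v+v+v+v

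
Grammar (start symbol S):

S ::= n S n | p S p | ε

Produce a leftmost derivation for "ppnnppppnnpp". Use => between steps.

S => pSp => ppSpp => ppnSnpp => ppnnSnnpp => ppnnpSpnnpp => ppnnppSppnnpp => ppnnppppnnpp

S => pSp   [S ::= p S p]
pSp => ppSpp   [S ::= p S p]
ppSpp => ppnSnpp   [S ::= n S n]
ppnSnpp => ppnnSnnpp   [S ::= n S n]
ppnnSnnpp => ppnnpSpnnpp   [S ::= p S p]
ppnnpSpnnpp => ppnnppSppnnpp   [S ::= p S p]
ppnnppSppnnpp => ppnnppppnnpp   [S ::= ε]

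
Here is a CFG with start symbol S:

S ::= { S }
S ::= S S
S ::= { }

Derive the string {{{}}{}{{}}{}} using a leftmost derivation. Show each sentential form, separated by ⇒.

S ⇒ {S} ⇒ {SS} ⇒ {SSS} ⇒ {{S}SS} ⇒ {{{}}SS} ⇒ {{{}}SSS} ⇒ {{{}}{}SS} ⇒ {{{}}{}{S}S} ⇒ {{{}}{}{{}}S} ⇒ {{{}}{}{{}}{}}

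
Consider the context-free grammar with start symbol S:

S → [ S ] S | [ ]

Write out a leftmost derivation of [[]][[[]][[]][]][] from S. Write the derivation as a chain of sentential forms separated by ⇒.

S ⇒ [S]S   [S → [ S ] S]
[S]S ⇒ [[]]S   [S → [ ]]
[[]]S ⇒ [[]][S]S   [S → [ S ] S]
[[]][S]S ⇒ [[]][[S]S]S   [S → [ S ] S]
[[]][[S]S]S ⇒ [[]][[[]]S]S   [S → [ ]]
[[]][[[]]S]S ⇒ [[]][[[]][S]S]S   [S → [ S ] S]
[[]][[[]][S]S]S ⇒ [[]][[[]][[]]S]S   [S → [ ]]
[[]][[[]][[]]S]S ⇒ [[]][[[]][[]][]]S   [S → [ ]]
[[]][[[]][[]][]]S ⇒ [[]][[[]][[]][]][]   [S → [ ]]

S ⇒ [S]S ⇒ [[]]S ⇒ [[]][S]S ⇒ [[]][[S]S]S ⇒ [[]][[[]]S]S ⇒ [[]][[[]][S]S]S ⇒ [[]][[[]][[]]S]S ⇒ [[]][[[]][[]][]]S ⇒ [[]][[[]][[]][]][]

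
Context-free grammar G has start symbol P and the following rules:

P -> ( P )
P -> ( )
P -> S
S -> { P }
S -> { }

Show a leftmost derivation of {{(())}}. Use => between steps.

P=>S=>{P}=>{S}=>{{P}}=>{{(P)}}=>{{(())}}

P => S   [P -> S]
S => {P}   [S -> { P }]
{P} => {S}   [P -> S]
{S} => {{P}}   [S -> { P }]
{{P}} => {{(P)}}   [P -> ( P )]
{{(P)}} => {{(())}}   [P -> ( )]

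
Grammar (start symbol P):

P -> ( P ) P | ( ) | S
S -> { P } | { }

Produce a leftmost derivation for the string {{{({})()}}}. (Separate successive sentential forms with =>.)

P => S   [P -> S]
S => {P}   [S -> { P }]
{P} => {S}   [P -> S]
{S} => {{P}}   [S -> { P }]
{{P}} => {{S}}   [P -> S]
{{S}} => {{{P}}}   [S -> { P }]
{{{P}}} => {{{(P)P}}}   [P -> ( P ) P]
{{{(P)P}}} => {{{(S)P}}}   [P -> S]
{{{(S)P}}} => {{{({})P}}}   [S -> { }]
{{{({})P}}} => {{{({})()}}}   [P -> ( )]

P => S => {P} => {S} => {{P}} => {{S}} => {{{P}}} => {{{(P)P}}} => {{{(S)P}}} => {{{({})P}}} => {{{({})()}}}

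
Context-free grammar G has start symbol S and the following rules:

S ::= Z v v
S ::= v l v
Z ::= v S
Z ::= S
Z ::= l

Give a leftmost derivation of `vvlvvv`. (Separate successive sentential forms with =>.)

S => Zvv => vSvv => vvlvvv

S => Zvv   [S ::= Z v v]
Zvv => vSvv   [Z ::= v S]
vSvv => vvlvvv   [S ::= v l v]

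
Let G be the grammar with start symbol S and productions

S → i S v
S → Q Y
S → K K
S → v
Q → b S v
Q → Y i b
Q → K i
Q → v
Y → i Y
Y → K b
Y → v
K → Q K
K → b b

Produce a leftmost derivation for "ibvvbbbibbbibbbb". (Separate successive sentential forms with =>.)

S => KK => QKK => KiKK => QKiKK => YibKiKK => iYibKiKK => iKbibKiKK => iQKbibKiKK => ibSvKbibKiKK => ibvvKbibKiKK => ibvvbbbibKiKK => ibvvbbbibbbiKK => ibvvbbbibbbibbK => ibvvbbbibbbibbbb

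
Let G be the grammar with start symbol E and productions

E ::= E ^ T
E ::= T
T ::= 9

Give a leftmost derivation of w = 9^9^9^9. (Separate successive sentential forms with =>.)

E => E^T   [E ::= E ^ T]
E^T => E^T^T   [E ::= E ^ T]
E^T^T => E^T^T^T   [E ::= E ^ T]
E^T^T^T => T^T^T^T   [E ::= T]
T^T^T^T => 9^T^T^T   [T ::= 9]
9^T^T^T => 9^9^T^T   [T ::= 9]
9^9^T^T => 9^9^9^T   [T ::= 9]
9^9^9^T => 9^9^9^9   [T ::= 9]

E => E^T => E^T^T => E^T^T^T => T^T^T^T => 9^T^T^T => 9^9^T^T => 9^9^9^T => 9^9^9^9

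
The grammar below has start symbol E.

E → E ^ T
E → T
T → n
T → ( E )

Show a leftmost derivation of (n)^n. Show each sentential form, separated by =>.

E=>E^T=>T^T=>(E)^T=>(T)^T=>(n)^T=>(n)^n

E => E^T   [E → E ^ T]
E^T => T^T   [E → T]
T^T => (E)^T   [T → ( E )]
(E)^T => (T)^T   [E → T]
(T)^T => (n)^T   [T → n]
(n)^T => (n)^n   [T → n]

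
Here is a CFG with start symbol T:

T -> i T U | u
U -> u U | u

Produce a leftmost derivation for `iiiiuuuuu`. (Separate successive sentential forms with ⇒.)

T⇒iTU⇒iiTUU⇒iiiTUUU⇒iiiiTUUUU⇒iiiiuUUUU⇒iiiiuuUUU⇒iiiiuuuUU⇒iiiiuuuuU⇒iiiiuuuuu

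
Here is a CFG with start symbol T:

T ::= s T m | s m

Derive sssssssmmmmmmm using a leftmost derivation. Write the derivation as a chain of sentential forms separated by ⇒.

T ⇒ sTm ⇒ ssTmm ⇒ sssTmmm ⇒ ssssTmmmm ⇒ sssssTmmmmm ⇒ ssssssTmmmmmm ⇒ sssssssmmmmmmm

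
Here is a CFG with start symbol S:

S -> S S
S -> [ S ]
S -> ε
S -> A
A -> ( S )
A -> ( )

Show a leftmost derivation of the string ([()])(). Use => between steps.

S => SS => AS => (S)S => ([S])S => ([A])S => ([()])S => ([()])A => ([()])()

S => SS   [S -> S S]
SS => AS   [S -> A]
AS => (S)S   [A -> ( S )]
(S)S => ([S])S   [S -> [ S ]]
([S])S => ([A])S   [S -> A]
([A])S => ([()])S   [A -> ( )]
([()])S => ([()])A   [S -> A]
([()])A => ([()])()   [A -> ( )]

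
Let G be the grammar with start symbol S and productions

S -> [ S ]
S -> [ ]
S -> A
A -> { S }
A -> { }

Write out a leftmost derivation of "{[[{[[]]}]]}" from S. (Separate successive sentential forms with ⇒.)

S ⇒ A   [S -> A]
A ⇒ {S}   [A -> { S }]
{S} ⇒ {[S]}   [S -> [ S ]]
{[S]} ⇒ {[[S]]}   [S -> [ S ]]
{[[S]]} ⇒ {[[A]]}   [S -> A]
{[[A]]} ⇒ {[[{S}]]}   [A -> { S }]
{[[{S}]]} ⇒ {[[{[S]}]]}   [S -> [ S ]]
{[[{[S]}]]} ⇒ {[[{[[]]}]]}   [S -> [ ]]

S ⇒ A ⇒ {S} ⇒ {[S]} ⇒ {[[S]]} ⇒ {[[A]]} ⇒ {[[{S}]]} ⇒ {[[{[S]}]]} ⇒ {[[{[[]]}]]}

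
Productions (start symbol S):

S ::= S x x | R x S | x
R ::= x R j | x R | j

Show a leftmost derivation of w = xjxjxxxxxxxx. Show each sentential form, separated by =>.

S => Sxx => Sxxxx => Sxxxxxx => RxSxxxxxx => xRxSxxxxxx => xjxSxxxxxx => xjxRxSxxxxxx => xjxjxSxxxxxx => xjxjxxxxxxxx

S => Sxx   [S ::= S x x]
Sxx => Sxxxx   [S ::= S x x]
Sxxxx => Sxxxxxx   [S ::= S x x]
Sxxxxxx => RxSxxxxxx   [S ::= R x S]
RxSxxxxxx => xRxSxxxxxx   [R ::= x R]
xRxSxxxxxx => xjxSxxxxxx   [R ::= j]
xjxSxxxxxx => xjxRxSxxxxxx   [S ::= R x S]
xjxRxSxxxxxx => xjxjxSxxxxxx   [R ::= j]
xjxjxSxxxxxx => xjxjxxxxxxxx   [S ::= x]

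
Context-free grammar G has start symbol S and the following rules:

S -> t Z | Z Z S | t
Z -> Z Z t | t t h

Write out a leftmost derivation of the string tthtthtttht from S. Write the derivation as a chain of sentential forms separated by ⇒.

S ⇒ ZZS   [S -> Z Z S]
ZZS ⇒ ZZtZS   [Z -> Z Z t]
ZZtZS ⇒ tthZtZS   [Z -> t t h]
tthZtZS ⇒ tthtthtZS   [Z -> t t h]
tthtthtZS ⇒ tthtthttthS   [Z -> t t h]
tthtthttthS ⇒ tthtthtttht   [S -> t]

S⇒ZZS⇒ZZtZS⇒tthZtZS⇒tthtthtZS⇒tthtthttthS⇒tthtthtttht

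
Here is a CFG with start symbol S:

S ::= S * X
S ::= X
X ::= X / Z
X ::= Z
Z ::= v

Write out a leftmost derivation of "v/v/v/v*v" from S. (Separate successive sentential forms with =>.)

S => S*X   [S ::= S * X]
S*X => X*X   [S ::= X]
X*X => X/Z*X   [X ::= X / Z]
X/Z*X => X/Z/Z*X   [X ::= X / Z]
X/Z/Z*X => X/Z/Z/Z*X   [X ::= X / Z]
X/Z/Z/Z*X => Z/Z/Z/Z*X   [X ::= Z]
Z/Z/Z/Z*X => v/Z/Z/Z*X   [Z ::= v]
v/Z/Z/Z*X => v/v/Z/Z*X   [Z ::= v]
v/v/Z/Z*X => v/v/v/Z*X   [Z ::= v]
v/v/v/Z*X => v/v/v/v*X   [Z ::= v]
v/v/v/v*X => v/v/v/v*Z   [X ::= Z]
v/v/v/v*Z => v/v/v/v*v   [Z ::= v]

S => S*X => X*X => X/Z*X => X/Z/Z*X => X/Z/Z/Z*X => Z/Z/Z/Z*X => v/Z/Z/Z*X => v/v/Z/Z*X => v/v/v/Z*X => v/v/v/v*X => v/v/v/v*Z => v/v/v/v*v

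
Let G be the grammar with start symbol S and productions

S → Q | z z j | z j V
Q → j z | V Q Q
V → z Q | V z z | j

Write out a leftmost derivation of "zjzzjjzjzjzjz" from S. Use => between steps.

S => zjV => zjzQ => zjzVQQ => zjzzQQQ => zjzzVQQQQ => zjzzjQQQQ => zjzzjjzQQQ => zjzzjjzjzQQ => zjzzjjzjzjzQ => zjzzjjzjzjzjz

S => zjV   [S → z j V]
zjV => zjzQ   [V → z Q]
zjzQ => zjzVQQ   [Q → V Q Q]
zjzVQQ => zjzzQQQ   [V → z Q]
zjzzQQQ => zjzzVQQQQ   [Q → V Q Q]
zjzzVQQQQ => zjzzjQQQQ   [V → j]
zjzzjQQQQ => zjzzjjzQQQ   [Q → j z]
zjzzjjzQQQ => zjzzjjzjzQQ   [Q → j z]
zjzzjjzjzQQ => zjzzjjzjzjzQ   [Q → j z]
zjzzjjzjzjzQ => zjzzjjzjzjzjz   [Q → j z]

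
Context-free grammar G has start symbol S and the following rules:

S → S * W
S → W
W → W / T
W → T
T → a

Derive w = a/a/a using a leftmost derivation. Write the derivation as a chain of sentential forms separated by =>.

S => W   [S → W]
W => W/T   [W → W / T]
W/T => W/T/T   [W → W / T]
W/T/T => T/T/T   [W → T]
T/T/T => a/T/T   [T → a]
a/T/T => a/a/T   [T → a]
a/a/T => a/a/a   [T → a]

S=>W=>W/T=>W/T/T=>T/T/T=>a/T/T=>a/a/T=>a/a/a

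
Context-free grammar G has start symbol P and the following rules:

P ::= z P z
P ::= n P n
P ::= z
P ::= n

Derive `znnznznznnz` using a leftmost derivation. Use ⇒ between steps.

P ⇒ zPz ⇒ znPnz ⇒ znnPnnz ⇒ znnzPznnz ⇒ znnznPnznnz ⇒ znnznznznnz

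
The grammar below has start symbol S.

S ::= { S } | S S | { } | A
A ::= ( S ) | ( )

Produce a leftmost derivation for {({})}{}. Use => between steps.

S => SS   [S ::= S S]
SS => {S}S   [S ::= { S }]
{S}S => {A}S   [S ::= A]
{A}S => {(S)}S   [A ::= ( S )]
{(S)}S => {({})}S   [S ::= { }]
{({})}S => {({})}{}   [S ::= { }]

S => SS => {S}S => {A}S => {(S)}S => {({})}S => {({})}{}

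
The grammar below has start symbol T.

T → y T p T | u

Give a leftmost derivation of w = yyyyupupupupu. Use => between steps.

T => yTpT => yyTpTpT => yyyTpTpTpT => yyyyTpTpTpTpT => yyyyupTpTpTpT => yyyyupupTpTpT => yyyyupupupTpT => yyyyupupupupT => yyyyupupupupu

T => yTpT   [T → y T p T]
yTpT => yyTpTpT   [T → y T p T]
yyTpTpT => yyyTpTpTpT   [T → y T p T]
yyyTpTpTpT => yyyyTpTpTpTpT   [T → y T p T]
yyyyTpTpTpTpT => yyyyupTpTpTpT   [T → u]
yyyyupTpTpTpT => yyyyupupTpTpT   [T → u]
yyyyupupTpTpT => yyyyupupupTpT   [T → u]
yyyyupupupTpT => yyyyupupupupT   [T → u]
yyyyupupupupT => yyyyupupupupu   [T → u]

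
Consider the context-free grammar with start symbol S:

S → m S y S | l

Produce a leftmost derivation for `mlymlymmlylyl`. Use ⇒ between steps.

S ⇒ mSyS   [S → m S y S]
mSyS ⇒ mlyS   [S → l]
mlyS ⇒ mlymSyS   [S → m S y S]
mlymSyS ⇒ mlymlyS   [S → l]
mlymlyS ⇒ mlymlymSyS   [S → m S y S]
mlymlymSyS ⇒ mlymlymmSySyS   [S → m S y S]
mlymlymmSySyS ⇒ mlymlymmlySyS   [S → l]
mlymlymmlySyS ⇒ mlymlymmlylyS   [S → l]
mlymlymmlylyS ⇒ mlymlymmlylyl   [S → l]

S ⇒ mSyS ⇒ mlyS ⇒ mlymSyS ⇒ mlymlyS ⇒ mlymlymSyS ⇒ mlymlymmSySyS ⇒ mlymlymmlySyS ⇒ mlymlymmlylyS ⇒ mlymlymmlylyl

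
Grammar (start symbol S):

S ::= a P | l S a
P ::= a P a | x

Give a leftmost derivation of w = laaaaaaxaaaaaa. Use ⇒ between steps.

S ⇒ lSa   [S ::= l S a]
lSa ⇒ laPa   [S ::= a P]
laPa ⇒ laaPaa   [P ::= a P a]
laaPaa ⇒ laaaPaaa   [P ::= a P a]
laaaPaaa ⇒ laaaaPaaaa   [P ::= a P a]
laaaaPaaaa ⇒ laaaaaPaaaaa   [P ::= a P a]
laaaaaPaaaaa ⇒ laaaaaaPaaaaaa   [P ::= a P a]
laaaaaaPaaaaaa ⇒ laaaaaaxaaaaaa   [P ::= x]

S ⇒ lSa ⇒ laPa ⇒ laaPaa ⇒ laaaPaaa ⇒ laaaaPaaaa ⇒ laaaaaPaaaaa ⇒ laaaaaaPaaaaaa ⇒ laaaaaaxaaaaaa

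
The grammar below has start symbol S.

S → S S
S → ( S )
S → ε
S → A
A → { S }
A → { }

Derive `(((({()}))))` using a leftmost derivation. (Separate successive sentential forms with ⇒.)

S ⇒ (S) ⇒ ((S)) ⇒ (((S))) ⇒ ((((S)))) ⇒ ((((SS)))) ⇒ ((((AS)))) ⇒ (((({S}S)))) ⇒ (((({(S)}S)))) ⇒ (((({()}S)))) ⇒ (((({()}))))

S ⇒ (S)   [S → ( S )]
(S) ⇒ ((S))   [S → ( S )]
((S)) ⇒ (((S)))   [S → ( S )]
(((S))) ⇒ ((((S))))   [S → ( S )]
((((S)))) ⇒ ((((SS))))   [S → S S]
((((SS)))) ⇒ ((((AS))))   [S → A]
((((AS)))) ⇒ (((({S}S))))   [A → { S }]
(((({S}S)))) ⇒ (((({(S)}S))))   [S → ( S )]
(((({(S)}S)))) ⇒ (((({()}S))))   [S → ε]
(((({()}S)))) ⇒ (((({()}))))   [S → ε]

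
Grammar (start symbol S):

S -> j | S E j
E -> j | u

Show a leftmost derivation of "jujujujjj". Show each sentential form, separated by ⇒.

S ⇒ SEj ⇒ SEjEj ⇒ SEjEjEj ⇒ SEjEjEjEj ⇒ jEjEjEjEj ⇒ jujEjEjEj ⇒ jujujEjEj ⇒ jujujujEj ⇒ jujujujjj

S ⇒ SEj   [S -> S E j]
SEj ⇒ SEjEj   [S -> S E j]
SEjEj ⇒ SEjEjEj   [S -> S E j]
SEjEjEj ⇒ SEjEjEjEj   [S -> S E j]
SEjEjEjEj ⇒ jEjEjEjEj   [S -> j]
jEjEjEjEj ⇒ jujEjEjEj   [E -> u]
jujEjEjEj ⇒ jujujEjEj   [E -> u]
jujujEjEj ⇒ jujujujEj   [E -> u]
jujujujEj ⇒ jujujujjj   [E -> j]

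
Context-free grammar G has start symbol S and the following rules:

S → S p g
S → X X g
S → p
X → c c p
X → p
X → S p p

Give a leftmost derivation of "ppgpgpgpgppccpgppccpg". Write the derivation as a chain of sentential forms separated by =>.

S => XXg => SppXg => XXgppXg => SppXgppXg => SpgppXgppXg => SpgpgppXgppXg => SpgpgpgppXgppXg => XXgpgpgpgppXgppXg => pXgpgpgpgppXgppXg => ppgpgpgpgppXgppXg => ppgpgpgpgppccpgppXg => ppgpgpgpgppccpgppccpg

S => XXg   [S → X X g]
XXg => SppXg   [X → S p p]
SppXg => XXgppXg   [S → X X g]
XXgppXg => SppXgppXg   [X → S p p]
SppXgppXg => SpgppXgppXg   [S → S p g]
SpgppXgppXg => SpgpgppXgppXg   [S → S p g]
SpgpgppXgppXg => SpgpgpgppXgppXg   [S → S p g]
SpgpgpgppXgppXg => XXgpgpgpgppXgppXg   [S → X X g]
XXgpgpgpgppXgppXg => pXgpgpgpgppXgppXg   [X → p]
pXgpgpgpgppXgppXg => ppgpgpgpgppXgppXg   [X → p]
ppgpgpgpgppXgppXg => ppgpgpgpgppccpgppXg   [X → c c p]
ppgpgpgpgppccpgppXg => ppgpgpgpgppccpgppccpg   [X → c c p]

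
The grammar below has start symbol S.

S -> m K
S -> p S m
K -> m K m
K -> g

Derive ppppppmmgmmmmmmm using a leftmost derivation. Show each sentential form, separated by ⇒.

S ⇒ pSm   [S -> p S m]
pSm ⇒ ppSmm   [S -> p S m]
ppSmm ⇒ pppSmmm   [S -> p S m]
pppSmmm ⇒ ppppSmmmm   [S -> p S m]
ppppSmmmm ⇒ pppppSmmmmm   [S -> p S m]
pppppSmmmmm ⇒ ppppppSmmmmmm   [S -> p S m]
ppppppSmmmmmm ⇒ ppppppmKmmmmmm   [S -> m K]
ppppppmKmmmmmm ⇒ ppppppmmKmmmmmmm   [K -> m K m]
ppppppmmKmmmmmmm ⇒ ppppppmmgmmmmmmm   [K -> g]

S ⇒ pSm ⇒ ppSmm ⇒ pppSmmm ⇒ ppppSmmmm ⇒ pppppSmmmmm ⇒ ppppppSmmmmmm ⇒ ppppppmKmmmmmm ⇒ ppppppmmKmmmmmmm ⇒ ppppppmmgmmmmmmm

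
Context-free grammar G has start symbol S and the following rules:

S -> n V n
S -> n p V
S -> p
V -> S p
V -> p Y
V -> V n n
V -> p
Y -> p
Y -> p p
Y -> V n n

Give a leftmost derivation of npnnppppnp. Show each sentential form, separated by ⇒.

S ⇒ npV   [S -> n p V]
npV ⇒ npSp   [V -> S p]
npSp ⇒ npnVnp   [S -> n V n]
npnVnp ⇒ npnSpnp   [V -> S p]
npnSpnp ⇒ npnnpVpnp   [S -> n p V]
npnnpVpnp ⇒ npnnpSppnp   [V -> S p]
npnnpSppnp ⇒ npnnppppnp   [S -> p]

S ⇒ npV ⇒ npSp ⇒ npnVnp ⇒ npnSpnp ⇒ npnnpVpnp ⇒ npnnpSppnp ⇒ npnnppppnp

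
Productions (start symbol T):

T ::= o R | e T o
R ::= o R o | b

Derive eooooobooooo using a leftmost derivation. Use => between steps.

T=>eTo=>eoRo=>eooRoo=>eoooRooo=>eooooRoooo=>eoooooRooooo=>eooooobooooo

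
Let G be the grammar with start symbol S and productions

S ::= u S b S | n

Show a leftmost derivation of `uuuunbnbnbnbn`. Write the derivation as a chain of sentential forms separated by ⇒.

S ⇒ uSbS   [S ::= u S b S]
uSbS ⇒ uuSbSbS   [S ::= u S b S]
uuSbSbS ⇒ uuuSbSbSbS   [S ::= u S b S]
uuuSbSbSbS ⇒ uuuuSbSbSbSbS   [S ::= u S b S]
uuuuSbSbSbSbS ⇒ uuuunbSbSbSbS   [S ::= n]
uuuunbSbSbSbS ⇒ uuuunbnbSbSbS   [S ::= n]
uuuunbnbSbSbS ⇒ uuuunbnbnbSbS   [S ::= n]
uuuunbnbnbSbS ⇒ uuuunbnbnbnbS   [S ::= n]
uuuunbnbnbnbS ⇒ uuuunbnbnbnbn   [S ::= n]

S ⇒ uSbS ⇒ uuSbSbS ⇒ uuuSbSbSbS ⇒ uuuuSbSbSbSbS ⇒ uuuunbSbSbSbS ⇒ uuuunbnbSbSbS ⇒ uuuunbnbnbSbS ⇒ uuuunbnbnbnbS ⇒ uuuunbnbnbnbn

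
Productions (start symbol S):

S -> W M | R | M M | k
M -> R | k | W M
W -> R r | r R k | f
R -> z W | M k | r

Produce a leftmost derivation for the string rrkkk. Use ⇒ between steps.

S ⇒ R ⇒ Mk ⇒ WMk ⇒ rRkMk ⇒ rrkMk ⇒ rrkkk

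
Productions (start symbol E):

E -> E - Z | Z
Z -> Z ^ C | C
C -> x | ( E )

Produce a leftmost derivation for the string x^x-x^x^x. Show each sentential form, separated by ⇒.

E ⇒ E-Z   [E -> E - Z]
E-Z ⇒ Z-Z   [E -> Z]
Z-Z ⇒ Z^C-Z   [Z -> Z ^ C]
Z^C-Z ⇒ C^C-Z   [Z -> C]
C^C-Z ⇒ x^C-Z   [C -> x]
x^C-Z ⇒ x^x-Z   [C -> x]
x^x-Z ⇒ x^x-Z^C   [Z -> Z ^ C]
x^x-Z^C ⇒ x^x-Z^C^C   [Z -> Z ^ C]
x^x-Z^C^C ⇒ x^x-C^C^C   [Z -> C]
x^x-C^C^C ⇒ x^x-x^C^C   [C -> x]
x^x-x^C^C ⇒ x^x-x^x^C   [C -> x]
x^x-x^x^C ⇒ x^x-x^x^x   [C -> x]

E⇒E-Z⇒Z-Z⇒Z^C-Z⇒C^C-Z⇒x^C-Z⇒x^x-Z⇒x^x-Z^C⇒x^x-Z^C^C⇒x^x-C^C^C⇒x^x-x^C^C⇒x^x-x^x^C⇒x^x-x^x^x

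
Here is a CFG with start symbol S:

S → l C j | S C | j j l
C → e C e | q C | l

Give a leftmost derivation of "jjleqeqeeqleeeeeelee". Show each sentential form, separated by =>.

S => SC => SCC => jjlCC => jjleCeC => jjleqCeC => jjleqeCeeC => jjleqeqCeeC => jjleqeqeCeeeC => jjleqeqeeCeeeeC => jjleqeqeeqCeeeeC => jjleqeqeeqleeeeC => jjleqeqeeqleeeeeCe => jjleqeqeeqleeeeeeCee => jjleqeqeeqleeeeeelee

S => SC   [S → S C]
SC => SCC   [S → S C]
SCC => jjlCC   [S → j j l]
jjlCC => jjleCeC   [C → e C e]
jjleCeC => jjleqCeC   [C → q C]
jjleqCeC => jjleqeCeeC   [C → e C e]
jjleqeCeeC => jjleqeqCeeC   [C → q C]
jjleqeqCeeC => jjleqeqeCeeeC   [C → e C e]
jjleqeqeCeeeC => jjleqeqeeCeeeeC   [C → e C e]
jjleqeqeeCeeeeC => jjleqeqeeqCeeeeC   [C → q C]
jjleqeqeeqCeeeeC => jjleqeqeeqleeeeC   [C → l]
jjleqeqeeqleeeeC => jjleqeqeeqleeeeeCe   [C → e C e]
jjleqeqeeqleeeeeCe => jjleqeqeeqleeeeeeCee   [C → e C e]
jjleqeqeeqleeeeeeCee => jjleqeqeeqleeeeeelee   [C → l]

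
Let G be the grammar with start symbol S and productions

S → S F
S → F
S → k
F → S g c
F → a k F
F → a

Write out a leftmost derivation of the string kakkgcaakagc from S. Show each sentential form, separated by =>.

S => SF => kF => kSgc => kSFgc => kSFFgc => kFFFgc => kakFFFgc => kakSgcFFgc => kakkgcFFgc => kakkgcaFgc => kakkgcaakFgc => kakkgcaakagc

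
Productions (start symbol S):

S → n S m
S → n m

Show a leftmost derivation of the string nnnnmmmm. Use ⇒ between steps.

S ⇒ nSm ⇒ nnSmm ⇒ nnnSmmm ⇒ nnnnmmmm

S ⇒ nSm   [S → n S m]
nSm ⇒ nnSmm   [S → n S m]
nnSmm ⇒ nnnSmmm   [S → n S m]
nnnSmmm ⇒ nnnnmmmm   [S → n m]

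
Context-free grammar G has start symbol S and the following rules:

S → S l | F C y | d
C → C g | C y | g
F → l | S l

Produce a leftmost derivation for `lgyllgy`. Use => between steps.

S=>FCy=>SlCy=>SllCy=>FCyllCy=>lCyllCy=>lgyllCy=>lgyllgy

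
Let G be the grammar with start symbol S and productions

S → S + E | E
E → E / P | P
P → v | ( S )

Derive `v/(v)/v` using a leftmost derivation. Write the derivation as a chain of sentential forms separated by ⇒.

S ⇒ E ⇒ E/P ⇒ E/P/P ⇒ P/P/P ⇒ v/P/P ⇒ v/(S)/P ⇒ v/(E)/P ⇒ v/(P)/P ⇒ v/(v)/P ⇒ v/(v)/v

S ⇒ E   [S → E]
E ⇒ E/P   [E → E / P]
E/P ⇒ E/P/P   [E → E / P]
E/P/P ⇒ P/P/P   [E → P]
P/P/P ⇒ v/P/P   [P → v]
v/P/P ⇒ v/(S)/P   [P → ( S )]
v/(S)/P ⇒ v/(E)/P   [S → E]
v/(E)/P ⇒ v/(P)/P   [E → P]
v/(P)/P ⇒ v/(v)/P   [P → v]
v/(v)/P ⇒ v/(v)/v   [P → v]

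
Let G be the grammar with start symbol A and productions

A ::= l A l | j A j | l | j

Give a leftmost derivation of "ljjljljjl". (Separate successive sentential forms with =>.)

A => lAl => ljAjl => ljjAjjl => ljjlAljjl => ljjljljjl

A => lAl   [A ::= l A l]
lAl => ljAjl   [A ::= j A j]
ljAjl => ljjAjjl   [A ::= j A j]
ljjAjjl => ljjlAljjl   [A ::= l A l]
ljjlAljjl => ljjljljjl   [A ::= j]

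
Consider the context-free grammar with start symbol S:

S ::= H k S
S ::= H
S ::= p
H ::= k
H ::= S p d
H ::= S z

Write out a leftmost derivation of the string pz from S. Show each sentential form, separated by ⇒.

S ⇒ H ⇒ Sz ⇒ pz

S ⇒ H   [S ::= H]
H ⇒ Sz   [H ::= S z]
Sz ⇒ pz   [S ::= p]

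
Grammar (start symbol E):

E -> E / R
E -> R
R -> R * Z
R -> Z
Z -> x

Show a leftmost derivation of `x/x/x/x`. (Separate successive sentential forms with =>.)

E => E/R   [E -> E / R]
E/R => E/R/R   [E -> E / R]
E/R/R => E/R/R/R   [E -> E / R]
E/R/R/R => R/R/R/R   [E -> R]
R/R/R/R => Z/R/R/R   [R -> Z]
Z/R/R/R => x/R/R/R   [Z -> x]
x/R/R/R => x/Z/R/R   [R -> Z]
x/Z/R/R => x/x/R/R   [Z -> x]
x/x/R/R => x/x/Z/R   [R -> Z]
x/x/Z/R => x/x/x/R   [Z -> x]
x/x/x/R => x/x/x/Z   [R -> Z]
x/x/x/Z => x/x/x/x   [Z -> x]

E => E/R => E/R/R => E/R/R/R => R/R/R/R => Z/R/R/R => x/R/R/R => x/Z/R/R => x/x/R/R => x/x/Z/R => x/x/x/R => x/x/x/Z => x/x/x/x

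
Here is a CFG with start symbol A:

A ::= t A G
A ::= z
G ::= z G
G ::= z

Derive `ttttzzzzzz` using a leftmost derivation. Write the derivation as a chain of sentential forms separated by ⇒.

A⇒tAG⇒ttAGG⇒tttAGGG⇒ttttAGGGG⇒ttttzGGGG⇒ttttzzGGGG⇒ttttzzzGGG⇒ttttzzzzGG⇒ttttzzzzzG⇒ttttzzzzzz

A ⇒ tAG   [A ::= t A G]
tAG ⇒ ttAGG   [A ::= t A G]
ttAGG ⇒ tttAGGG   [A ::= t A G]
tttAGGG ⇒ ttttAGGGG   [A ::= t A G]
ttttAGGGG ⇒ ttttzGGGG   [A ::= z]
ttttzGGGG ⇒ ttttzzGGGG   [G ::= z G]
ttttzzGGGG ⇒ ttttzzzGGG   [G ::= z]
ttttzzzGGG ⇒ ttttzzzzGG   [G ::= z]
ttttzzzzGG ⇒ ttttzzzzzG   [G ::= z]
ttttzzzzzG ⇒ ttttzzzzzz   [G ::= z]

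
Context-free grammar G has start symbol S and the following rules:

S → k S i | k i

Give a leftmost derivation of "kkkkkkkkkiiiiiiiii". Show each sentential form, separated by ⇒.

S ⇒ kSi   [S → k S i]
kSi ⇒ kkSii   [S → k S i]
kkSii ⇒ kkkSiii   [S → k S i]
kkkSiii ⇒ kkkkSiiii   [S → k S i]
kkkkSiiii ⇒ kkkkkSiiiii   [S → k S i]
kkkkkSiiiii ⇒ kkkkkkSiiiiii   [S → k S i]
kkkkkkSiiiiii ⇒ kkkkkkkSiiiiiii   [S → k S i]
kkkkkkkSiiiiiii ⇒ kkkkkkkkSiiiiiiii   [S → k S i]
kkkkkkkkSiiiiiiii ⇒ kkkkkkkkkiiiiiiiii   [S → k i]

S⇒kSi⇒kkSii⇒kkkSiii⇒kkkkSiiii⇒kkkkkSiiiii⇒kkkkkkSiiiiii⇒kkkkkkkSiiiiiii⇒kkkkkkkkSiiiiiiii⇒kkkkkkkkkiiiiiiiii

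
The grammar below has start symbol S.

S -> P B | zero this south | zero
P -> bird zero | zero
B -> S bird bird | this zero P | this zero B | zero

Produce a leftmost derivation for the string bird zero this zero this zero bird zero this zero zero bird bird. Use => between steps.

S => P B => bird zero B => bird zero this zero B => bird zero this zero this zero B => bird zero this zero this zero S bird bird => bird zero this zero this zero P B bird bird => bird zero this zero this zero bird zero B bird bird => bird zero this zero this zero bird zero this zero B bird bird => bird zero this zero this zero bird zero this zero zero bird bird

S => P B   [S -> P B]
P B => bird zero B   [P -> bird zero]
bird zero B => bird zero this zero B   [B -> this zero B]
bird zero this zero B => bird zero this zero this zero B   [B -> this zero B]
bird zero this zero this zero B => bird zero this zero this zero S bird bird   [B -> S bird bird]
bird zero this zero this zero S bird bird => bird zero this zero this zero P B bird bird   [S -> P B]
bird zero this zero this zero P B bird bird => bird zero this zero this zero bird zero B bird bird   [P -> bird zero]
bird zero this zero this zero bird zero B bird bird => bird zero this zero this zero bird zero this zero B bird bird   [B -> this zero B]
bird zero this zero this zero bird zero this zero B bird bird => bird zero this zero this zero bird zero this zero zero bird bird   [B -> zero]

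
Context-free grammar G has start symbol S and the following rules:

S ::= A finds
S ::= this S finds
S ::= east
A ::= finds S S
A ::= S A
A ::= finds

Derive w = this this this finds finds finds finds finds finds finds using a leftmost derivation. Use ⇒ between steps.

S ⇒ A finds ⇒ S A finds ⇒ this S finds A finds ⇒ this this S finds finds A finds ⇒ this this this S finds finds finds A finds ⇒ this this this A finds finds finds finds A finds ⇒ this this this finds finds finds finds finds A finds ⇒ this this this finds finds finds finds finds finds finds

S ⇒ A finds   [S ::= A finds]
A finds ⇒ S A finds   [A ::= S A]
S A finds ⇒ this S finds A finds   [S ::= this S finds]
this S finds A finds ⇒ this this S finds finds A finds   [S ::= this S finds]
this this S finds finds A finds ⇒ this this this S finds finds finds A finds   [S ::= this S finds]
this this this S finds finds finds A finds ⇒ this this this A finds finds finds finds A finds   [S ::= A finds]
this this this A finds finds finds finds A finds ⇒ this this this finds finds finds finds finds A finds   [A ::= finds]
this this this finds finds finds finds finds A finds ⇒ this this this finds finds finds finds finds finds finds   [A ::= finds]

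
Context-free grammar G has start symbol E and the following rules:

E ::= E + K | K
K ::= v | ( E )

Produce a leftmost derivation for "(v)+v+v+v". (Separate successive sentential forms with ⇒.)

E ⇒ E+K   [E ::= E + K]
E+K ⇒ E+K+K   [E ::= E + K]
E+K+K ⇒ E+K+K+K   [E ::= E + K]
E+K+K+K ⇒ K+K+K+K   [E ::= K]
K+K+K+K ⇒ (E)+K+K+K   [K ::= ( E )]
(E)+K+K+K ⇒ (K)+K+K+K   [E ::= K]
(K)+K+K+K ⇒ (v)+K+K+K   [K ::= v]
(v)+K+K+K ⇒ (v)+v+K+K   [K ::= v]
(v)+v+K+K ⇒ (v)+v+v+K   [K ::= v]
(v)+v+v+K ⇒ (v)+v+v+v   [K ::= v]

E ⇒ E+K ⇒ E+K+K ⇒ E+K+K+K ⇒ K+K+K+K ⇒ (E)+K+K+K ⇒ (K)+K+K+K ⇒ (v)+K+K+K ⇒ (v)+v+K+K ⇒ (v)+v+v+K ⇒ (v)+v+v+v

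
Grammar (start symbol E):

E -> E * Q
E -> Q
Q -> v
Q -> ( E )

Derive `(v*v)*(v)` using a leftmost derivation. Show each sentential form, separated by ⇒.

E ⇒ E*Q ⇒ Q*Q ⇒ (E)*Q ⇒ (E*Q)*Q ⇒ (Q*Q)*Q ⇒ (v*Q)*Q ⇒ (v*v)*Q ⇒ (v*v)*(E) ⇒ (v*v)*(Q) ⇒ (v*v)*(v)

E ⇒ E*Q   [E -> E * Q]
E*Q ⇒ Q*Q   [E -> Q]
Q*Q ⇒ (E)*Q   [Q -> ( E )]
(E)*Q ⇒ (E*Q)*Q   [E -> E * Q]
(E*Q)*Q ⇒ (Q*Q)*Q   [E -> Q]
(Q*Q)*Q ⇒ (v*Q)*Q   [Q -> v]
(v*Q)*Q ⇒ (v*v)*Q   [Q -> v]
(v*v)*Q ⇒ (v*v)*(E)   [Q -> ( E )]
(v*v)*(E) ⇒ (v*v)*(Q)   [E -> Q]
(v*v)*(Q) ⇒ (v*v)*(v)   [Q -> v]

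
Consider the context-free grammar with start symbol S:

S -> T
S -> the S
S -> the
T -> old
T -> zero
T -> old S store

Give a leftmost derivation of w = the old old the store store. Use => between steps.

S => the S => the T => the old S store => the old T store => the old old S store store => the old old the store store

S => the S   [S -> the S]
the S => the T   [S -> T]
the T => the old S store   [T -> old S store]
the old S store => the old T store   [S -> T]
the old T store => the old old S store store   [T -> old S store]
the old old S store store => the old old the store store   [S -> the]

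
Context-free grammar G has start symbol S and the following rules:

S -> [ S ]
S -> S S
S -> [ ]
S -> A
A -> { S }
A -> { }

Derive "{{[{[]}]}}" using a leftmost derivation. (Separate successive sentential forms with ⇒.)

S ⇒ A ⇒ {S} ⇒ {A} ⇒ {{S}} ⇒ {{[S]}} ⇒ {{[A]}} ⇒ {{[{S}]}} ⇒ {{[{[]}]}}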